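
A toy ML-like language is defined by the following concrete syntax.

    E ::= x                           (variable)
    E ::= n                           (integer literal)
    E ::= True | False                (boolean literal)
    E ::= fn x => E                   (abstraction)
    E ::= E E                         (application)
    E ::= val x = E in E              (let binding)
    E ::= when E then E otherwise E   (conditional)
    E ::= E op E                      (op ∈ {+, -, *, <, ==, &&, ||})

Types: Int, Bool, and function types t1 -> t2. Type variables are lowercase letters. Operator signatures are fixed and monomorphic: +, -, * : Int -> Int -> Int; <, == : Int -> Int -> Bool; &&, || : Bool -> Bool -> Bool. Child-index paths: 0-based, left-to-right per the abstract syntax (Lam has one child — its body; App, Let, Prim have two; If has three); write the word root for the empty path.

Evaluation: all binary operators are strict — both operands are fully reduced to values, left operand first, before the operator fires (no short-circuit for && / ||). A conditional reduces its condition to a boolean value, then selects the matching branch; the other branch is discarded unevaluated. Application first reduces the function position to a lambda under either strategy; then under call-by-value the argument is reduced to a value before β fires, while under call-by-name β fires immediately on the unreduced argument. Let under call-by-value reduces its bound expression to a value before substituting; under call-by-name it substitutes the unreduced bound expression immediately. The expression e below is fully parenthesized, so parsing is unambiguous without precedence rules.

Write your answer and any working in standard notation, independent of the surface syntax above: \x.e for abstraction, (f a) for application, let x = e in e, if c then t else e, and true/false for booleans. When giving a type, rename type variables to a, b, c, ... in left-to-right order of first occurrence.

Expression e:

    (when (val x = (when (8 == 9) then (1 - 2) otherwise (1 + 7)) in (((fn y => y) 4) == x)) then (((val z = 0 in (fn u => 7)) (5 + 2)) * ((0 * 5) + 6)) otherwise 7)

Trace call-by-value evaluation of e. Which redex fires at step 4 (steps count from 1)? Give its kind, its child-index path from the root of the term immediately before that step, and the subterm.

Derivation:
step 0: (if (let x = (if (8 == 9) then (1 - 2) else (1 + 7)) in (((\y.y) 4) == x)) then (((let z = 0 in (\u.7)) (5 + 2)) * ((0 * 5) + 6)) else 7)
step 1: [delta@0.0.0] (if (let x = (if false then (1 - 2) else (1 + 7)) in (((\y.y) 4) == x)) then (((let z = 0 in (\u.7)) (5 + 2)) * ((0 * 5) + 6)) else 7)
step 2: [if@0.0] (if (let x = (1 + 7) in (((\y.y) 4) == x)) then (((let z = 0 in (\u.7)) (5 + 2)) * ((0 * 5) + 6)) else 7)
step 3: [delta@0.0] (if (let x = 8 in (((\y.y) 4) == x)) then (((let z = 0 in (\u.7)) (5 + 2)) * ((0 * 5) + 6)) else 7)
step 4: [let@0] (if (((\y.y) 4) == 8) then (((let z = 0 in (\u.7)) (5 + 2)) * ((0 * 5) + 6)) else 7)

Answer: let at 0 : (let x = 8 in (((\y.y) 4) == x))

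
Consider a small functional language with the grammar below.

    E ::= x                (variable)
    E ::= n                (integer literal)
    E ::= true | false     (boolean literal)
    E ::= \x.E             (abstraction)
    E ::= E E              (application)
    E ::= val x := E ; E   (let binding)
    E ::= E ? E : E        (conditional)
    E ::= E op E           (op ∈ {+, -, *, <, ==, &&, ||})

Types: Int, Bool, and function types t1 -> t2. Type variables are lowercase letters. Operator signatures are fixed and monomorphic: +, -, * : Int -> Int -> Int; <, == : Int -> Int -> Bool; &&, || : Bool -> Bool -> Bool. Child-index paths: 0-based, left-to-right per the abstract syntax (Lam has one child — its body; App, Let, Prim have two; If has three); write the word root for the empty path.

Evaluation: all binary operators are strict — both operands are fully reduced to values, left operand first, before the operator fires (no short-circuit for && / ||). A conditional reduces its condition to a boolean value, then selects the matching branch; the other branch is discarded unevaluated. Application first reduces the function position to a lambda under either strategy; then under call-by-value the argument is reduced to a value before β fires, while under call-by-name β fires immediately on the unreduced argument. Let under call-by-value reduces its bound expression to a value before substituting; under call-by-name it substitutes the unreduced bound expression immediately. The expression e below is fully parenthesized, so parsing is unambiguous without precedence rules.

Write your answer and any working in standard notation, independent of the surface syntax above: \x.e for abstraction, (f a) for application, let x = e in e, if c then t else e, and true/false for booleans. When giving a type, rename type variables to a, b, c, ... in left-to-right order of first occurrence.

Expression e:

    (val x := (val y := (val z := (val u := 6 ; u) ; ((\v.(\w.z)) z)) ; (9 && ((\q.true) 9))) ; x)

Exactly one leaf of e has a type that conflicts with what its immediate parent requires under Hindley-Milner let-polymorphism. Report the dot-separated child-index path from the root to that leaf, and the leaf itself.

Answer: 0.1.0 : 9

Working:
let u : Int
u : Int
let z : Int
z : Int
\w._ : b -> Int
\v._ : a -> b -> Int
z : Int
  unify a -> b -> Int ~ Int -> c
  unify a ~ Int
  unify b -> Int ~ c
_ _ : b -> Int
let y : forall. b -> Int
  unify Int ~ Bool
  FAIL: mismatch Int ~ Bool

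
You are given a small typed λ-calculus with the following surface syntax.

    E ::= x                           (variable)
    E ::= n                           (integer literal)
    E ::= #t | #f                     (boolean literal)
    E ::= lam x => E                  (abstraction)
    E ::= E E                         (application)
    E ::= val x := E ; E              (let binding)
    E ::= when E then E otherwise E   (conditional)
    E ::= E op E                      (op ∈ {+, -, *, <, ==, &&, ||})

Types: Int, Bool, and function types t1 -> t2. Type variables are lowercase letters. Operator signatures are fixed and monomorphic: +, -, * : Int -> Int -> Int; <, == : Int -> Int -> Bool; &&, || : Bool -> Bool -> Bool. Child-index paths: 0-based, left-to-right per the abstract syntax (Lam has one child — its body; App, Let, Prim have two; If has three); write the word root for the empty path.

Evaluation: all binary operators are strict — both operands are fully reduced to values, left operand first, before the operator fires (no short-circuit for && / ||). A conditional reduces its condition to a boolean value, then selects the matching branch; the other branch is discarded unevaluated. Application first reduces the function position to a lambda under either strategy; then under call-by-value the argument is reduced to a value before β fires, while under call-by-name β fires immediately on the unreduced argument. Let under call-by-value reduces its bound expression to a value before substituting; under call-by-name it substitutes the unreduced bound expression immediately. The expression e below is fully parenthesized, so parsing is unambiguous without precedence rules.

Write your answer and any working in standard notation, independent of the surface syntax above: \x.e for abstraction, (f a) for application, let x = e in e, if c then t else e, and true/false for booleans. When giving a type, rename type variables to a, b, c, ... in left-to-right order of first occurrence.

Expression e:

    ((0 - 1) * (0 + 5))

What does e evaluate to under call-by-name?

Derivation:
step 0: ((0 - 1) * (0 + 5))
step 1: [delta@0] (-1 * (0 + 5))
step 2: [delta@1] (-1 * 5)
step 3: [delta@root] -5

Answer: -5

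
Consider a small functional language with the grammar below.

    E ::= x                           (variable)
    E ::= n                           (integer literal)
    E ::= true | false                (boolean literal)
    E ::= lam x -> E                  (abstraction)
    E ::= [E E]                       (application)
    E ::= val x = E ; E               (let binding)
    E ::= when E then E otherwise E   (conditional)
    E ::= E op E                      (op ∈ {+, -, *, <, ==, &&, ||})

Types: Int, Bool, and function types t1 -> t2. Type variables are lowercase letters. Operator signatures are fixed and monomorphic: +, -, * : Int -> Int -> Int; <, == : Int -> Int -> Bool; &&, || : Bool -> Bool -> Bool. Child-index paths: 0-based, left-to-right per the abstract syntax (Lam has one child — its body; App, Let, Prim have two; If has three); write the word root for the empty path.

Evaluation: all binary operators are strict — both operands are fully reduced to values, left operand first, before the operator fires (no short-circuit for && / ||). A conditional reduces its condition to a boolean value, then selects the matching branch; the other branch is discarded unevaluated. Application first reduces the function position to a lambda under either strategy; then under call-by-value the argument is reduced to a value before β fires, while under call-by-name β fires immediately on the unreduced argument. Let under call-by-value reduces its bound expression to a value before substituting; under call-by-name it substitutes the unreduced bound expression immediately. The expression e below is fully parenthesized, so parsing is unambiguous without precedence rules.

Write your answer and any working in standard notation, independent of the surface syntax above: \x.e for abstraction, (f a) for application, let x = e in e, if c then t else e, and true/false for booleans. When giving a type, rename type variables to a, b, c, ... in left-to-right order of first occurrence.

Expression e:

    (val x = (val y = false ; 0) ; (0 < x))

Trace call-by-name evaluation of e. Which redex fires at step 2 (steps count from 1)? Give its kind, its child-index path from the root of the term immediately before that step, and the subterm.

Answer: let at 1 : (let y = false in 0)

Working:
step 0: (let x = (let y = false in 0) in (0 < x))
step 1: [let@root] (0 < (let y = false in 0))
step 2: [let@1] (0 < 0)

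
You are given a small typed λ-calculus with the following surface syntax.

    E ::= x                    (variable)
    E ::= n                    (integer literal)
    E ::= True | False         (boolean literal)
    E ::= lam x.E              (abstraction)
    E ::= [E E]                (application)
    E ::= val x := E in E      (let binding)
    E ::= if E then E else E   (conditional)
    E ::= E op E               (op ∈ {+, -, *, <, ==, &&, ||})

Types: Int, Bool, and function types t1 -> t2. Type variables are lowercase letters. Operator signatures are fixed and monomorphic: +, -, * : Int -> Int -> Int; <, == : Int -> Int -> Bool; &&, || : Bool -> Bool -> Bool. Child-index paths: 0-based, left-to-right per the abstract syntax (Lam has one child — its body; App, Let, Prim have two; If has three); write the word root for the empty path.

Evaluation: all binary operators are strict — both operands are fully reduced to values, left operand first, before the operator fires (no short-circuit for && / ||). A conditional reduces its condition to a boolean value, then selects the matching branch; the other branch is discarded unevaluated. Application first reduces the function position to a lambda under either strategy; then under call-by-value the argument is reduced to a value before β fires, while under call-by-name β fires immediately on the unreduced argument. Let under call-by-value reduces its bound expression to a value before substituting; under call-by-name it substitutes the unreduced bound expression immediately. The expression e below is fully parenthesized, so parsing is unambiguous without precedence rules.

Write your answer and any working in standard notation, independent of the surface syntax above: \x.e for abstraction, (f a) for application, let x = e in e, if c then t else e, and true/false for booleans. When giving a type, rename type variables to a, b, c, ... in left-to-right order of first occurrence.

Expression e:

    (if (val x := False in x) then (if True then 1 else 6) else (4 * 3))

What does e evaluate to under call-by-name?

Answer: 12

Derivation:
step 0: (if (let x = false in x) then (if true then 1 else 6) else (4 * 3))
step 1: [let@0] (if false then (if true then 1 else 6) else (4 * 3))
step 2: [if@root] (4 * 3)
step 3: [delta@root] 12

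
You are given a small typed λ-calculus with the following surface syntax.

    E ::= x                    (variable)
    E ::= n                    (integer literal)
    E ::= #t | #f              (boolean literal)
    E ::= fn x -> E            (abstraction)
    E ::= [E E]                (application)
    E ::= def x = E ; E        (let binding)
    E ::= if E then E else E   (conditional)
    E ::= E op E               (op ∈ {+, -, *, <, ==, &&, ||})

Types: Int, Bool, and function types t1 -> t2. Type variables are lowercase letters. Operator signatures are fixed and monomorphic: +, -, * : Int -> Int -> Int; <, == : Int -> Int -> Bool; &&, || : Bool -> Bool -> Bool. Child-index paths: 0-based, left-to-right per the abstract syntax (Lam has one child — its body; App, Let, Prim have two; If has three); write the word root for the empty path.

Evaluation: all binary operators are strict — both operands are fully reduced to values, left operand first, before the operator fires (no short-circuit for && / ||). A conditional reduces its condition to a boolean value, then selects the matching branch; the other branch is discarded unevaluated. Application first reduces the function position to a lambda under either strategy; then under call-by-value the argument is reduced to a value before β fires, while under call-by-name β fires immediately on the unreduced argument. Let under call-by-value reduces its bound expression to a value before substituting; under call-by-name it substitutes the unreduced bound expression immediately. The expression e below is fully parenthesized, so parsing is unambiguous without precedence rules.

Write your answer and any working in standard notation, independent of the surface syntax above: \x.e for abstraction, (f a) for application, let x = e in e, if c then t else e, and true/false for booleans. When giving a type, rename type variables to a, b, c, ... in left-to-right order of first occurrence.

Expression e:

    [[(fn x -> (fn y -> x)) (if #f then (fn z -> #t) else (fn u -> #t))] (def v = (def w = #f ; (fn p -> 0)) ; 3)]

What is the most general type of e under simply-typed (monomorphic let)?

Derivation:
x : a
\y._ : b -> a
\x._ : a -> b -> a
  unify Bool ~ Bool
\z._ : c -> Bool
\u._ : d -> Bool
  unify c -> Bool ~ d -> Bool
  unify c ~ d
  unify Bool ~ Bool
  unify a -> b -> a ~ (d -> Bool) -> e
  unify a ~ d -> Bool
  unify b -> d -> Bool ~ e
_ _ : b -> d -> Bool
let w : Bool
\p._ : f -> Int
let v : f -> Int
  unify b -> d -> Bool ~ Int -> g
  unify b ~ Int
  unify d -> Bool ~ g
_ _ : d -> Bool

Answer: a -> Bool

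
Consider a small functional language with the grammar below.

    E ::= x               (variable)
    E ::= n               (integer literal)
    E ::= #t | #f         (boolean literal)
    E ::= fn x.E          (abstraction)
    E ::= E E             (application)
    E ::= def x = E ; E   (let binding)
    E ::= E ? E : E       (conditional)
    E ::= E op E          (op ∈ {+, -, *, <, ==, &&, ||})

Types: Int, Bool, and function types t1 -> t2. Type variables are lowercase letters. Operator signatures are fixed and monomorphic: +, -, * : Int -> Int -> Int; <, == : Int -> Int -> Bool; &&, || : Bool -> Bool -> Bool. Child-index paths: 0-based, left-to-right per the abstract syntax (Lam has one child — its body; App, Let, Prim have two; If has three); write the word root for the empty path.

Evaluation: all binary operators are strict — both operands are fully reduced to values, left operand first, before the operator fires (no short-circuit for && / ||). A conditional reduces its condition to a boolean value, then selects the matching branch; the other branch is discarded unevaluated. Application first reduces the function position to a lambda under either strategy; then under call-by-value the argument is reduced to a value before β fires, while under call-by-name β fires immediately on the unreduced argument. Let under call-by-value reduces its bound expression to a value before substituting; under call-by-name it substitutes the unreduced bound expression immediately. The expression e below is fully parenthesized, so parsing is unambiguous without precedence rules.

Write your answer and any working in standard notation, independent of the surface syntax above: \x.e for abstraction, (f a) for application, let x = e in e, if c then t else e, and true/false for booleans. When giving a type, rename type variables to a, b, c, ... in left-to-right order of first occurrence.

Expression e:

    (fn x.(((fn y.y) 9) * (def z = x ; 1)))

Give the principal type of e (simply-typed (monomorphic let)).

Answer: a -> Int

Trace:
y : b
\y._ : b -> b
  unify b -> b ~ Int -> c
  unify b ~ Int
  unify Int ~ c
_ _ : Int
  unify Int ~ Int
x : a
let z : a
  unify Int ~ Int
\x._ : a -> Int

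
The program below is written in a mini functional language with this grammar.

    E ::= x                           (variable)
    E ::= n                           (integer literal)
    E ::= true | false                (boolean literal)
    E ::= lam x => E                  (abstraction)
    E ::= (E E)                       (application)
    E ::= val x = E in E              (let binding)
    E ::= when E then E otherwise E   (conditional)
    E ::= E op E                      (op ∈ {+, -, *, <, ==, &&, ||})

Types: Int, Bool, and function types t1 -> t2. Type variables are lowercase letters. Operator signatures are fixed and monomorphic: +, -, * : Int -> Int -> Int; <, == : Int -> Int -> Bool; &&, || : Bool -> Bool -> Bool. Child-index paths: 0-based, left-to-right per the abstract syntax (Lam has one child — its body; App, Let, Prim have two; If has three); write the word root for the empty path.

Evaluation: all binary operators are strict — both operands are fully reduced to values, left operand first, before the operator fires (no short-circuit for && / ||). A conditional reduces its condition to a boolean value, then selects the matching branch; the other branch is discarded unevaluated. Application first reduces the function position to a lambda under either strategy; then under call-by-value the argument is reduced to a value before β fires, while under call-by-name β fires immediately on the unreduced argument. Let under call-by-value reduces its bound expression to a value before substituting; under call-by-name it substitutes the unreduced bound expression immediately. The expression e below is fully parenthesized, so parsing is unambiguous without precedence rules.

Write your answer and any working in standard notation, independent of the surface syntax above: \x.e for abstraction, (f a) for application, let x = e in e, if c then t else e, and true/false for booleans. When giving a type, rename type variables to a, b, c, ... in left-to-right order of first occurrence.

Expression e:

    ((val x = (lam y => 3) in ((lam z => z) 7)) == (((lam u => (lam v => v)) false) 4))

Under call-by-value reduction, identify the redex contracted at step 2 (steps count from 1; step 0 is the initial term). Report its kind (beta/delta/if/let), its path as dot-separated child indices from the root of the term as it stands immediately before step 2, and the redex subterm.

Working:
step 0: ((let x = (\y.3) in ((\z.z) 7)) == (((\u.(\v.v)) false) 4))
step 1: [let@0] (((\z.z) 7) == (((\u.(\v.v)) false) 4))
step 2: [beta@0] (7 == (((\u.(\v.v)) false) 4))

Answer: beta at 0 : ((\z.z) 7)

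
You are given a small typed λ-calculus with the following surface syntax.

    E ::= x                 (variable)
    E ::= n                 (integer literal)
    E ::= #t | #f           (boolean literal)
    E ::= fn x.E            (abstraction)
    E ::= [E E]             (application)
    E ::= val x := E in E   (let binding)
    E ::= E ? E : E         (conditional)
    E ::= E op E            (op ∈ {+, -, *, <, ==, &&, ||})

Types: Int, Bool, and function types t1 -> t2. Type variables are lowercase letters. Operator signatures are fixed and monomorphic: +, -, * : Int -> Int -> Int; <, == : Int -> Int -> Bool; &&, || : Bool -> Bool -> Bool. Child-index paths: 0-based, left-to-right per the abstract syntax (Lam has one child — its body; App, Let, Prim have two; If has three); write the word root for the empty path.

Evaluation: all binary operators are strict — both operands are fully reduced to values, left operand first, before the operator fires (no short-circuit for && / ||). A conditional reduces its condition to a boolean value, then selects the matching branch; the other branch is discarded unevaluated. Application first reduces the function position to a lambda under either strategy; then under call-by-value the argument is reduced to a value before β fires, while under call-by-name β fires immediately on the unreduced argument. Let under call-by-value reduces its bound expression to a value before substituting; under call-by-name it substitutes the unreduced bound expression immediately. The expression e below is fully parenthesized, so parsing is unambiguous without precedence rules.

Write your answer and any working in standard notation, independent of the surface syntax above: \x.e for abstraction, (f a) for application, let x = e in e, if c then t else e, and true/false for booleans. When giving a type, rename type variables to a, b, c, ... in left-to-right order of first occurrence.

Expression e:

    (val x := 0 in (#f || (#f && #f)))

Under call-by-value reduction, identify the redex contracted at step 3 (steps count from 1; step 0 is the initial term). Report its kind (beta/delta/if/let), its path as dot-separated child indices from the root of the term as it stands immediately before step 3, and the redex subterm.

Answer: delta at root : (false || false)

Derivation:
step 0: (let x = 0 in (false || (false && false)))
step 1: [let@root] (false || (false && false))
step 2: [delta@1] (false || false)
step 3: [delta@root] false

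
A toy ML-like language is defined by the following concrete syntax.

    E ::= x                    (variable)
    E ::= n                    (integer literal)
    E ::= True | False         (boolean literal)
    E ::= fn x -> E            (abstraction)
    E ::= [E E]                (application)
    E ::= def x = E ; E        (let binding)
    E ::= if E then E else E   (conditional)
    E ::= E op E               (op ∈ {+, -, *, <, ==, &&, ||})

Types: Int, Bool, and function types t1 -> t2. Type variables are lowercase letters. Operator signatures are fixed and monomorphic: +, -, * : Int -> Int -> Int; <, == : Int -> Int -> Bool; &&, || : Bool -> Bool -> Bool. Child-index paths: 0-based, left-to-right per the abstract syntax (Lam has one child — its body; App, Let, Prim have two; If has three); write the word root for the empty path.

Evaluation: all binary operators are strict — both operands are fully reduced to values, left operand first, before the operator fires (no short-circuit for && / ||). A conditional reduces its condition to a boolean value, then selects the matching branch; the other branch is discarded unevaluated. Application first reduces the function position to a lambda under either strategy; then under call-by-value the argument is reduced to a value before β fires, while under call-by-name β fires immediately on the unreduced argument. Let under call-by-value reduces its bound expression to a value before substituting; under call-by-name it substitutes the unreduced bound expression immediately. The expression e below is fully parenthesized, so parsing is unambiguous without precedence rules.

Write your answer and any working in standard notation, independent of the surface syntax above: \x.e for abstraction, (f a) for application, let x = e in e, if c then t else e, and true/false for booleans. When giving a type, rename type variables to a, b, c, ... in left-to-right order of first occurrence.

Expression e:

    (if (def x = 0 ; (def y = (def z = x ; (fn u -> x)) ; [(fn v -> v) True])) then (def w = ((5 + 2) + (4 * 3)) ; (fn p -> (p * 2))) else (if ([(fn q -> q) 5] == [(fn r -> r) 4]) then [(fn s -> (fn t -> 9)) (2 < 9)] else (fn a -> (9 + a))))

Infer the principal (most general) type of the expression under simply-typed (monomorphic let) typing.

Derivation:
let x : Int
x : Int
let z : Int
x : Int
\u._ : a -> Int
let y : a -> Int
v : b
\v._ : b -> b
  unify b -> b ~ Bool -> c
  unify b ~ Bool
  unify Bool ~ c
_ _ : Bool
  unify Bool ~ Bool
  unify Int ~ Int
  unify Int ~ Int
  unify Int ~ Int
  unify Int ~ Int
  unify Int ~ Int
  unify Int ~ Int
let w : Int
p : d
  unify d ~ Int
  unify Int ~ Int
\p._ : Int -> Int
q : e
\q._ : e -> e
  unify e -> e ~ Int -> f
  unify e ~ Int
  unify Int ~ f
_ _ : Int
  unify Int ~ Int
r : g
\r._ : g -> g
  unify g -> g ~ Int -> h
  unify g ~ Int
  unify Int ~ h
_ _ : Int
  unify Int ~ Int
  unify Bool ~ Bool
\t._ : j -> Int
\s._ : i -> j -> Int
  unify Int ~ Int
  unify Int ~ Int
  unify i -> j -> Int ~ Bool -> k
  unify i ~ Bool
  unify j -> Int ~ k
_ _ : j -> Int
  unify Int ~ Int
a : l
  unify l ~ Int
\a._ : Int -> Int
  unify j -> Int ~ Int -> Int
  unify j ~ Int
  unify Int ~ Int
  unify Int -> Int ~ Int -> Int
  unify Int ~ Int
  unify Int ~ Int

Answer: Int -> Int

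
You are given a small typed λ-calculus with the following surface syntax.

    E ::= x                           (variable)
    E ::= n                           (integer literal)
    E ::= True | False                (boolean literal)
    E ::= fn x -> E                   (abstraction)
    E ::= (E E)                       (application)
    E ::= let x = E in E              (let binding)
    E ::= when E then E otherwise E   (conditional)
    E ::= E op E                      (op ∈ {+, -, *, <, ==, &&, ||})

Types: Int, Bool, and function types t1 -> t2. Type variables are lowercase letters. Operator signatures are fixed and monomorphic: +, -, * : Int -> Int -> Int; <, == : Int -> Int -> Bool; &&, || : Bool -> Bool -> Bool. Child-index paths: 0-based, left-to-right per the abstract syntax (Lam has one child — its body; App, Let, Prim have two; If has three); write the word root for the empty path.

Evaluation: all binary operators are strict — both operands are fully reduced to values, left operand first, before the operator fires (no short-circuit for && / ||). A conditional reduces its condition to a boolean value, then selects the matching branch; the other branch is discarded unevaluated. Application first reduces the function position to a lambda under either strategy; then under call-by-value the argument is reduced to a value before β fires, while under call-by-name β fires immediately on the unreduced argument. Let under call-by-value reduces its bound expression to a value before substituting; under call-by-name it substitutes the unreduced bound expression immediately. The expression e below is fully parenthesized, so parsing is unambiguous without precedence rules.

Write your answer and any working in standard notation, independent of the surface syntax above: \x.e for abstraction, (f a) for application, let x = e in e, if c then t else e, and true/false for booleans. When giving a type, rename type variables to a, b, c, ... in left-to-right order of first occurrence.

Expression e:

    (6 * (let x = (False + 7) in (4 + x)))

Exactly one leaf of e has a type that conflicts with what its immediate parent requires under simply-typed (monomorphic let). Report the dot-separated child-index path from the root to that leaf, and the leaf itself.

Working:
  unify Int ~ Int
  unify Bool ~ Int
  FAIL: mismatch Bool ~ Int

Answer: 1.0.0 : false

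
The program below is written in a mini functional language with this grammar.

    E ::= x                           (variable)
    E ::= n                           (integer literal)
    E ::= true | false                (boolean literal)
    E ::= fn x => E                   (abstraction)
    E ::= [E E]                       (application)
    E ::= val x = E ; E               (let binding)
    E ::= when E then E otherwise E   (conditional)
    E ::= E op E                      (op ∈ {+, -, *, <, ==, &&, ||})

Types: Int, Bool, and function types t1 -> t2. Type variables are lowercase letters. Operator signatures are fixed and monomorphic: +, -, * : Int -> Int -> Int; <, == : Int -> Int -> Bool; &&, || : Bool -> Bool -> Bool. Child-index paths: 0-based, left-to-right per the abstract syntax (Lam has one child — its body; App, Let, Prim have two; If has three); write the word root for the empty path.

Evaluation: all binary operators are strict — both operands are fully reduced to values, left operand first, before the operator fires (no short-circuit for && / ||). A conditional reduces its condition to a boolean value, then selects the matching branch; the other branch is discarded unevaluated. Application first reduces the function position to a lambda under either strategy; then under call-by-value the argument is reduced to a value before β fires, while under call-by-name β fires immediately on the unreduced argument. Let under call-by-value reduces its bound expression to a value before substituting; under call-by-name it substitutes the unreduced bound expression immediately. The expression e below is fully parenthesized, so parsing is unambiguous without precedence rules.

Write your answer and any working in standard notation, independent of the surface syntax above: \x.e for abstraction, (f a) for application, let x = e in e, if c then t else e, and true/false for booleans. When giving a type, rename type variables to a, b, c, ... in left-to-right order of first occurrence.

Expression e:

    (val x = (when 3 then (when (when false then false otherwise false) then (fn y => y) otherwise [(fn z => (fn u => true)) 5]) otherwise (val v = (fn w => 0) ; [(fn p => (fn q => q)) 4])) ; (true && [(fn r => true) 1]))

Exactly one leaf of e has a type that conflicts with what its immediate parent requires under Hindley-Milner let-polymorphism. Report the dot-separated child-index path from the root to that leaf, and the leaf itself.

Derivation:
  unify Int ~ Bool
  FAIL: mismatch Int ~ Bool

Answer: 0.0 : 3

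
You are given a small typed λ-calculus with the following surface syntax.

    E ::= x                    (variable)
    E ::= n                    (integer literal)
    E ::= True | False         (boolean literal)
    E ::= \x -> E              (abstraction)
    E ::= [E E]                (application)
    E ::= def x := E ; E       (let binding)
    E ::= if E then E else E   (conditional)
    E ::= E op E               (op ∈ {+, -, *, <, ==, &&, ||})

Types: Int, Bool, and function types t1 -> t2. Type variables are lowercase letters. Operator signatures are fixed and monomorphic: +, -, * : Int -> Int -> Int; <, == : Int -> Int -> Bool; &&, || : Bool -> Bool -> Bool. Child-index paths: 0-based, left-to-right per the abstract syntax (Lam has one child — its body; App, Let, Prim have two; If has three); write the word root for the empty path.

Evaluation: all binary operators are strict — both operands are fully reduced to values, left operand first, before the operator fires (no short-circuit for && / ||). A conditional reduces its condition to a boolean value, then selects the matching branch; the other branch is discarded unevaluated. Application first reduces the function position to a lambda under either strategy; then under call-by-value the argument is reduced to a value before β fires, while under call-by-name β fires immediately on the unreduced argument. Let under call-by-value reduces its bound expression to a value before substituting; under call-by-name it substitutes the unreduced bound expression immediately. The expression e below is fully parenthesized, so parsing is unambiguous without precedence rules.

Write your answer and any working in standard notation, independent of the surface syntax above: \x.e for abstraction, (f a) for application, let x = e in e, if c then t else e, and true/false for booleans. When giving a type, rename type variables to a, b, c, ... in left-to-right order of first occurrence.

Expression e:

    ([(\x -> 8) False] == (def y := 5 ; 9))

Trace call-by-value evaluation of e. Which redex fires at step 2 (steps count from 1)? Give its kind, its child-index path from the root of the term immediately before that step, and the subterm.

Answer: let at 1 : (let y = 5 in 9)

Working:
step 0: (((\x.8) false) == (let y = 5 in 9))
step 1: [beta@0] (8 == (let y = 5 in 9))
step 2: [let@1] (8 == 9)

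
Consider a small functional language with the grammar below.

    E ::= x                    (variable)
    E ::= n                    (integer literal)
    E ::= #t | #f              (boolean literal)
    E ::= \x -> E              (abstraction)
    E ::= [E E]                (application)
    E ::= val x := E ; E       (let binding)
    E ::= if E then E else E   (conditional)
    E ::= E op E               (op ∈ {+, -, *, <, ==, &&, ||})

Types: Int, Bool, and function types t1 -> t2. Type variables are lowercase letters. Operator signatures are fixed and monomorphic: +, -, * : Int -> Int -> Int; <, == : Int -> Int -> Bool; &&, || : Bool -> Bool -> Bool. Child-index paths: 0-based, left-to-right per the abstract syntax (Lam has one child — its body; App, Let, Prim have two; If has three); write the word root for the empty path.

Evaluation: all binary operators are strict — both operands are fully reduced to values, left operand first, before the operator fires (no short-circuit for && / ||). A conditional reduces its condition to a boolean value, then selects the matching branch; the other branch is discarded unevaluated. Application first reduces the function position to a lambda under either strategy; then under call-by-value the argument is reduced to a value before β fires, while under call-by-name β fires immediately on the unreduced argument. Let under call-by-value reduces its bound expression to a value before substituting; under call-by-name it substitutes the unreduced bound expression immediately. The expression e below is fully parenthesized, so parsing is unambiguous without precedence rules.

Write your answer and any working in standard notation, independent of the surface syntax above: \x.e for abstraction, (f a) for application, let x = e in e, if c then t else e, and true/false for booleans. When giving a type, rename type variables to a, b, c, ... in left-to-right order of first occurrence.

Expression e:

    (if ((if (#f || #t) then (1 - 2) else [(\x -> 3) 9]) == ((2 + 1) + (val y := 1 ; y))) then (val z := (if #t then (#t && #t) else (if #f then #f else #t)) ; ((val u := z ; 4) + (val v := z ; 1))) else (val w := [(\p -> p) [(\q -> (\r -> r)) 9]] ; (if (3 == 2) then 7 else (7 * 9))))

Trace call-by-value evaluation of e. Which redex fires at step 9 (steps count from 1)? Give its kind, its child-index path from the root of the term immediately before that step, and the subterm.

Working:
step 0: (if ((if (false || true) then (1 - 2) else ((\x.3) 9)) == ((2 + 1) + (let y = 1 in y))) then (let z = (if true then (true && true) else (if false then false else true)) in ((let u = z in 4) + (let v = z in 1))) else (let w = ((\p.p) ((\q.(\r.r)) 9)) in (if (3 == 2) then 7 else (7 * 9))))
step 1: [delta@0.0.0] (if ((if true then (1 - 2) else ((\x.3) 9)) == ((2 + 1) + (let y = 1 in y))) then (let z = (if true then (true && true) else (if false then false else true)) in ((let u = z in 4) + (let v = z in 1))) else (let w = ((\p.p) ((\q.(\r.r)) 9)) in (if (3 == 2) then 7 else (7 * 9))))
step 2: [if@0.0] (if ((1 - 2) == ((2 + 1) + (let y = 1 in y))) then (let z = (if true then (true && true) else (if false then false else true)) in ((let u = z in 4) + (let v = z in 1))) else (let w = ((\p.p) ((\q.(\r.r)) 9)) in (if (3 == 2) then 7 else (7 * 9))))
step 3: [delta@0.0] (if (-1 == ((2 + 1) + (let y = 1 in y))) then (let z = (if true then (true && true) else (if false then false else true)) in ((let u = z in 4) + (let v = z in 1))) else (let w = ((\p.p) ((\q.(\r.r)) 9)) in (if (3 == 2) then 7 else (7 * 9))))
step 4: [delta@0.1.0] (if (-1 == (3 + (let y = 1 in y))) then (let z = (if true then (true && true) else (if false then false else true)) in ((let u = z in 4) + (let v = z in 1))) else (let w = ((\p.p) ((\q.(\r.r)) 9)) in (if (3 == 2) then 7 else (7 * 9))))
step 5: [let@0.1.1] (if (-1 == (3 + 1)) then (let z = (if true then (true && true) else (if false then false else true)) in ((let u = z in 4) + (let v = z in 1))) else (let w = ((\p.p) ((\q.(\r.r)) 9)) in (if (3 == 2) then 7 else (7 * 9))))
step 6: [delta@0.1] (if (-1 == 4) then (let z = (if true then (true && true) else (if false then false else true)) in ((let u = z in 4) + (let v = z in 1))) else (let w = ((\p.p) ((\q.(\r.r)) 9)) in (if (3 == 2) then 7 else (7 * 9))))
step 7: [delta@0] (if false then (let z = (if true then (true && true) else (if false then false else true)) in ((let u = z in 4) + (let v = z in 1))) else (let w = ((\p.p) ((\q.(\r.r)) 9)) in (if (3 == 2) then 7 else (7 * 9))))
step 8: [if@root] (let w = ((\p.p) ((\q.(\r.r)) 9)) in (if (3 == 2) then 7 else (7 * 9)))
step 9: [beta@0.1] (let w = ((\p.p) (\r.r)) in (if (3 == 2) then 7 else (7 * 9)))

Answer: beta at 0.1 : ((\q.(\r.r)) 9)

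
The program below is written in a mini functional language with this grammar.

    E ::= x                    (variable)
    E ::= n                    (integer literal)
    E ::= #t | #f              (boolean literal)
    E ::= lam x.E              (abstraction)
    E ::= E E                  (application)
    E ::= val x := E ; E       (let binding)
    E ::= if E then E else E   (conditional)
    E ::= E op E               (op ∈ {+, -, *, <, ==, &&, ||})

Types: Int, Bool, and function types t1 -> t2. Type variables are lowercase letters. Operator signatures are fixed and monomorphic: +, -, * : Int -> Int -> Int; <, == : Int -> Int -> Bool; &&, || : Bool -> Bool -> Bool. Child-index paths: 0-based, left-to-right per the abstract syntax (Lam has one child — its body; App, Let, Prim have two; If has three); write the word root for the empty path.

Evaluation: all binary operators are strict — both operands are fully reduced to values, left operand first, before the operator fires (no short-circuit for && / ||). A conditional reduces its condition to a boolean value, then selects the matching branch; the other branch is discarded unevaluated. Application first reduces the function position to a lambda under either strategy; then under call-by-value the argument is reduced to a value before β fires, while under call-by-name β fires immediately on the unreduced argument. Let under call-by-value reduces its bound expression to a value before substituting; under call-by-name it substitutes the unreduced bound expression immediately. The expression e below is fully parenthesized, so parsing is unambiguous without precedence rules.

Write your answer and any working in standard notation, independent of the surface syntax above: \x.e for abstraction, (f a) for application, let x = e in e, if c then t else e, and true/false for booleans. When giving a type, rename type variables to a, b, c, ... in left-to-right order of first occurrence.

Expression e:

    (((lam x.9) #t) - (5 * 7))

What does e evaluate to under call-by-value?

Answer: -26

Working:
step 0: (((\x.9) true) - (5 * 7))
step 1: [beta@0] (9 - (5 * 7))
step 2: [delta@1] (9 - 35)
step 3: [delta@root] -26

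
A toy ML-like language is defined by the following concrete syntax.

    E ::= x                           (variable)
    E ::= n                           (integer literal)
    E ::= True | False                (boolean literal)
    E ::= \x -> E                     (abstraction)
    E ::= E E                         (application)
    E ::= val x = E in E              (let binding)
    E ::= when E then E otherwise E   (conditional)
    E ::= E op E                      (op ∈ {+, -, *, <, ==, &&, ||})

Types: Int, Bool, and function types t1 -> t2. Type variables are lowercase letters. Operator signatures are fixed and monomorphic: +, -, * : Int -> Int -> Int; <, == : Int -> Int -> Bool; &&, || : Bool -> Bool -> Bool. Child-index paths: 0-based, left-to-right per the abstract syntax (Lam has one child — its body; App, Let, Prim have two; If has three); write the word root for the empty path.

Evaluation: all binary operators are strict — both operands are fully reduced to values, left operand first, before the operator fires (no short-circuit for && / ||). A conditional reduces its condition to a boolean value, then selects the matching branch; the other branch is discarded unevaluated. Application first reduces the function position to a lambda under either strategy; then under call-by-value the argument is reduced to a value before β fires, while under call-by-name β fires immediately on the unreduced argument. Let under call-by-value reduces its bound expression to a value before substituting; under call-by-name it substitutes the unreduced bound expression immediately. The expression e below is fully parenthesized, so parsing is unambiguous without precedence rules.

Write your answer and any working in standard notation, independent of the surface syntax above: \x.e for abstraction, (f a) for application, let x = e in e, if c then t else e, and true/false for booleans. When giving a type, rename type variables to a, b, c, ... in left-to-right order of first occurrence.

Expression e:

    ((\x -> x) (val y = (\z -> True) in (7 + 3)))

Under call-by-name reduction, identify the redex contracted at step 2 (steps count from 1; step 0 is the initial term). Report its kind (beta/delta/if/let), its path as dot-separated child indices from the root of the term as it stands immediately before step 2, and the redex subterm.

Derivation:
step 0: ((\x.x) (let y = (\z.true) in (7 + 3)))
step 1: [beta@root] (let y = (\z.true) in (7 + 3))
step 2: [let@root] (7 + 3)

Answer: let at root : (let y = (\z.true) in (7 + 3))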